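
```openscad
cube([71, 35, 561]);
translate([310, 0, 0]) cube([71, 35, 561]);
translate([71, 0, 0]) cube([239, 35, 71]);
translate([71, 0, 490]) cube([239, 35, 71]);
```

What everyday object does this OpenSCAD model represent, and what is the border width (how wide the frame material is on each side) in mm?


A picture frame. The border width is 71 mm.

Four thin pieces enclosing a rectangular opening — a picture frame. The two full-height stiles are 561 mm tall; the top rail sits at z = 490 and is 71 mm tall, so the border above the opening is 561 − 490 = 71 mm, matching the stile x-width.


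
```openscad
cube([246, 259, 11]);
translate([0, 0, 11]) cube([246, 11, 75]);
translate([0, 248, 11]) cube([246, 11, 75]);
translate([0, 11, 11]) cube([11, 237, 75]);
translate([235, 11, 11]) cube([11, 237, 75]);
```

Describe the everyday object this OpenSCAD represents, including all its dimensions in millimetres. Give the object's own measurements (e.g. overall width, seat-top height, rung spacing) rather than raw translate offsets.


An open-topped rectangular box: outside dimensions 246×259×86 mm, with a uniform wall and base thickness of 11 mm. The base is a full 246×259 slab on the floor; four walls sit on top of the base. The front and back walls (the −y and +y sides) span the full width; the two side walls fit between them.


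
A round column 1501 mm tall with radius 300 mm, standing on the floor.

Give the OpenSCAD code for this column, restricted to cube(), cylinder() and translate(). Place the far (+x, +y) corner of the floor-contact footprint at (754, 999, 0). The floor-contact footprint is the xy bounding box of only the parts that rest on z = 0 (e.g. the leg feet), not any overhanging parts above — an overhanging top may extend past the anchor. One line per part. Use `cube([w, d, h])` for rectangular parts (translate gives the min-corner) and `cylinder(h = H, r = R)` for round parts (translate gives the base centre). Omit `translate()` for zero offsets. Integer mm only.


translate([454, 699, 0]) cylinder(h = 1501, r = 300);


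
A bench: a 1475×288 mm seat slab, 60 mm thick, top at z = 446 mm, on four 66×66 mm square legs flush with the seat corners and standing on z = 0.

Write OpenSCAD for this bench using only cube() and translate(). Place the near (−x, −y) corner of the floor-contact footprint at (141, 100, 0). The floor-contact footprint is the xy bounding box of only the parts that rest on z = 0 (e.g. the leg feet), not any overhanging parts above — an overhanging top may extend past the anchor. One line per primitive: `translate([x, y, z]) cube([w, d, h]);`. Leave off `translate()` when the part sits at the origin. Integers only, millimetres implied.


translate([141, 100, 386]) cube([1475, 288, 60]);
translate([141, 100, 0]) cube([66, 66, 386]);
translate([141, 322, 0]) cube([66, 66, 386]);
translate([1550, 100, 0]) cube([66, 66, 386]);
translate([1550, 322, 0]) cube([66, 66, 386]);


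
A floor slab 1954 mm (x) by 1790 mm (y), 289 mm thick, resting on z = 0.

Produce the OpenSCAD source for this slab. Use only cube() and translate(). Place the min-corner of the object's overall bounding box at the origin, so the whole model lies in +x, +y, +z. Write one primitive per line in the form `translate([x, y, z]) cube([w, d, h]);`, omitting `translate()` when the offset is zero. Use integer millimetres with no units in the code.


cube([1954, 1790, 289]);


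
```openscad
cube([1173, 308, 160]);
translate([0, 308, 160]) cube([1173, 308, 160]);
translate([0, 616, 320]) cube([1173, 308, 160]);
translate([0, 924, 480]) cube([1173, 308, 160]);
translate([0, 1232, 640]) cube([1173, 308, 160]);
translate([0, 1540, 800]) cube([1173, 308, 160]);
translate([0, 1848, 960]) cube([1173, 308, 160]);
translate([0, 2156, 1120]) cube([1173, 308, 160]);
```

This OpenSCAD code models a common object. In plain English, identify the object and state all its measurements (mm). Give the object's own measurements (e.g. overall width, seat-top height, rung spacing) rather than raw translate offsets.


A straight staircase of 8 solid steps. Each step is 1173 mm wide (x), 308 mm deep (y, the going) and 160 mm tall (the rise). The first step rests on the floor; each subsequent step sits one going further in +y and one rise higher in +z, directly behind and above the previous step with no overlap.


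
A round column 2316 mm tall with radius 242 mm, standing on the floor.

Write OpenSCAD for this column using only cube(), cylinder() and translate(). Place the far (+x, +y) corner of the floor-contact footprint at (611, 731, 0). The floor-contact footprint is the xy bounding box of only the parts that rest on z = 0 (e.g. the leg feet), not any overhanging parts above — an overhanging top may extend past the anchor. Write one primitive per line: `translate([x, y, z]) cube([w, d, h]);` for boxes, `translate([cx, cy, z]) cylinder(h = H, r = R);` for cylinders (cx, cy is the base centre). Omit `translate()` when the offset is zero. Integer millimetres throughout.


translate([369, 489, 0]) cylinder(h = 2316, r = 242);


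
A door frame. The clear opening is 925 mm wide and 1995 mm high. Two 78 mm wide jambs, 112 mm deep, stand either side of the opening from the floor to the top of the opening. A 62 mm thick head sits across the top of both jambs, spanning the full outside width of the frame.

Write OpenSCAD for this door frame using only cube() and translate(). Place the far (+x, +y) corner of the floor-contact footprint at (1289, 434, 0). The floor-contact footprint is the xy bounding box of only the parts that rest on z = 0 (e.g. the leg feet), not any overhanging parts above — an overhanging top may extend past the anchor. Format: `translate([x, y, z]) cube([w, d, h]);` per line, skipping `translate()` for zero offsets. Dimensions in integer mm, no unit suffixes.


translate([208, 322, 0]) cube([78, 112, 1995]);
translate([1211, 322, 0]) cube([78, 112, 1995]);
translate([208, 322, 1995]) cube([1081, 112, 62]);


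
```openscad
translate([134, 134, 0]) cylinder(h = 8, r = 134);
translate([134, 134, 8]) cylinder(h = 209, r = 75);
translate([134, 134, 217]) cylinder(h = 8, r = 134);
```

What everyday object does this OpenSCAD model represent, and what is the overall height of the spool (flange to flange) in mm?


A spool. The overall height is 225 mm.

Three coaxial cylinders, large–small–large — a spool. Two 8 mm flanges and a 209 mm core give 8 + 209 + 8 = 225 mm.


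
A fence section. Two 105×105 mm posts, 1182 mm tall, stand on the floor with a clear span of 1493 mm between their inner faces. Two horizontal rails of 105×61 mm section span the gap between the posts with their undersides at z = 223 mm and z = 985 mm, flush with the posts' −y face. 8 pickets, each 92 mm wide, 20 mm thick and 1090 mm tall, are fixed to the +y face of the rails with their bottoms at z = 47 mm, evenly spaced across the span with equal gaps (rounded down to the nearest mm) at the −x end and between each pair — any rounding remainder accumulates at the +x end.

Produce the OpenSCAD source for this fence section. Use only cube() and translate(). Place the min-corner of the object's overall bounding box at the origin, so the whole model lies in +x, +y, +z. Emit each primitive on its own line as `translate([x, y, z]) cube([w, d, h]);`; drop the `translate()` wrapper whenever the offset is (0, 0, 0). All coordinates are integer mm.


cube([105, 105, 1182]);
translate([1598, 0, 0]) cube([105, 105, 1182]);
translate([105, 0, 223]) cube([1493, 105, 61]);
translate([105, 0, 985]) cube([1493, 105, 61]);
translate([189, 105, 47]) cube([92, 20, 1090]);
translate([365, 105, 47]) cube([92, 20, 1090]);
translate([541, 105, 47]) cube([92, 20, 1090]);
translate([717, 105, 47]) cube([92, 20, 1090]);
translate([893, 105, 47]) cube([92, 20, 1090]);
translate([1069, 105, 47]) cube([92, 20, 1090]);
translate([1245, 105, 47]) cube([92, 20, 1090]);
translate([1421, 105, 47]) cube([92, 20, 1090]);


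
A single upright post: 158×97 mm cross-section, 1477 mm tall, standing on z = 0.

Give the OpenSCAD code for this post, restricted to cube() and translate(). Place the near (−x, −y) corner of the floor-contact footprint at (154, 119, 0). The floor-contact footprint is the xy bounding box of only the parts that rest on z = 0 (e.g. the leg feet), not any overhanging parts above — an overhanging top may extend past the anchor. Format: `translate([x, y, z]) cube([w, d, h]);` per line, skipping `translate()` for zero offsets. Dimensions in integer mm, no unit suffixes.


translate([154, 119, 0]) cube([158, 97, 1477]);


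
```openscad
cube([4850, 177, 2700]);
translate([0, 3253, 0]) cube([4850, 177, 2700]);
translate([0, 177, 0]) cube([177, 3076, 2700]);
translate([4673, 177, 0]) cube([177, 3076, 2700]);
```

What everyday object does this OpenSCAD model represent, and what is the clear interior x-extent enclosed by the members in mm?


A house (or room) frame. The interior width is 4496 mm.

Four 2700 mm walls enclosing a rectangle with no floor or roof — a room or house frame. Outside width is 4850 mm and wall thickness is 177 mm, so the interior width is 4850 − 2 × 177 = 4496 mm.


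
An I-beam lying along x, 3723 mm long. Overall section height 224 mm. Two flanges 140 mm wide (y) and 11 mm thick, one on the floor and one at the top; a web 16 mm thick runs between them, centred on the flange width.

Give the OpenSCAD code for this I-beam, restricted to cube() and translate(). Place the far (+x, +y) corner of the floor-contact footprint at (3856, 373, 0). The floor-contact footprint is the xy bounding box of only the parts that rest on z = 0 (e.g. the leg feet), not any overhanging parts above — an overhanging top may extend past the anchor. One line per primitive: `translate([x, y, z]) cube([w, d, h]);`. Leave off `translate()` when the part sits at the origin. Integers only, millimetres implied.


translate([133, 233, 0]) cube([3723, 140, 11]);
translate([133, 295, 11]) cube([3723, 16, 202]);
translate([133, 233, 213]) cube([3723, 140, 11]);


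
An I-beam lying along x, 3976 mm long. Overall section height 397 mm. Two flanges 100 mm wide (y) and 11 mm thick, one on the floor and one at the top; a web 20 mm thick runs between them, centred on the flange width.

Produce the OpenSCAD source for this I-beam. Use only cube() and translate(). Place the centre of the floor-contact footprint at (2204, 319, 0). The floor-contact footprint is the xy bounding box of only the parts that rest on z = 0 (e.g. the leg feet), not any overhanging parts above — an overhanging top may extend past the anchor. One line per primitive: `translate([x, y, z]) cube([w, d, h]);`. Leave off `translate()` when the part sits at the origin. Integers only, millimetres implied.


translate([216, 269, 0]) cube([3976, 100, 11]);
translate([216, 309, 11]) cube([3976, 20, 375]);
translate([216, 269, 386]) cube([3976, 100, 11]);


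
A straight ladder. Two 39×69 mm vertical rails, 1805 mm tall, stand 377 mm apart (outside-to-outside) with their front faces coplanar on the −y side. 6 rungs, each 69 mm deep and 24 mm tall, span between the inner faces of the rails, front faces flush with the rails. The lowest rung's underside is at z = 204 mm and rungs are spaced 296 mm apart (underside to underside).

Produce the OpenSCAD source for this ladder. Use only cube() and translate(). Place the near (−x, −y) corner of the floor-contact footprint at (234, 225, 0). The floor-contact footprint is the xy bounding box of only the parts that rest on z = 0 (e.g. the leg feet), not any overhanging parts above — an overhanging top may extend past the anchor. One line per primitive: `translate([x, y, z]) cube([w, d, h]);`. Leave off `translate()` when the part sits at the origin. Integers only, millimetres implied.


translate([234, 225, 0]) cube([39, 69, 1805]);
translate([572, 225, 0]) cube([39, 69, 1805]);
translate([273, 225, 204]) cube([299, 69, 24]);
translate([273, 225, 500]) cube([299, 69, 24]);
translate([273, 225, 796]) cube([299, 69, 24]);
translate([273, 225, 1092]) cube([299, 69, 24]);
translate([273, 225, 1388]) cube([299, 69, 24]);
translate([273, 225, 1684]) cube([299, 69, 24]);


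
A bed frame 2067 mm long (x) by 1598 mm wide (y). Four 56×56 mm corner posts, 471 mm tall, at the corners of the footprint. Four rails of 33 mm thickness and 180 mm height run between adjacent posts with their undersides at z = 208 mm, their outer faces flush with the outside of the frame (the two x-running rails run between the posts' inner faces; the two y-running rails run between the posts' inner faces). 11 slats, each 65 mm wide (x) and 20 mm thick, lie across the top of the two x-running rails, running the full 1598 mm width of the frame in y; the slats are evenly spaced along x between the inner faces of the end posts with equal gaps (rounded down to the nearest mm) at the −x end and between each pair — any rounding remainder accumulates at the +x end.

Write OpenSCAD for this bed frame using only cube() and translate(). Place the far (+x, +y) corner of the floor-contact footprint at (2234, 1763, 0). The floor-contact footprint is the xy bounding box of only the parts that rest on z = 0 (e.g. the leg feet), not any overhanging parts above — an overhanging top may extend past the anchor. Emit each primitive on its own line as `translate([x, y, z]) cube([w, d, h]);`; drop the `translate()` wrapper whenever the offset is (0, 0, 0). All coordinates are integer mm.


translate([167, 165, 0]) cube([56, 56, 471]);
translate([167, 1707, 0]) cube([56, 56, 471]);
translate([2178, 165, 0]) cube([56, 56, 471]);
translate([2178, 1707, 0]) cube([56, 56, 471]);
translate([223, 165, 208]) cube([1955, 33, 180]);
translate([223, 1730, 208]) cube([1955, 33, 180]);
translate([167, 221, 208]) cube([33, 1486, 180]);
translate([2201, 221, 208]) cube([33, 1486, 180]);
translate([326, 165, 388]) cube([65, 1598, 20]);
translate([494, 165, 388]) cube([65, 1598, 20]);
translate([662, 165, 388]) cube([65, 1598, 20]);
translate([830, 165, 388]) cube([65, 1598, 20]);
translate([998, 165, 388]) cube([65, 1598, 20]);
translate([1166, 165, 388]) cube([65, 1598, 20]);
translate([1334, 165, 388]) cube([65, 1598, 20]);
translate([1502, 165, 388]) cube([65, 1598, 20]);
translate([1670, 165, 388]) cube([65, 1598, 20]);
translate([1838, 165, 388]) cube([65, 1598, 20]);
translate([2006, 165, 388]) cube([65, 1598, 20]);


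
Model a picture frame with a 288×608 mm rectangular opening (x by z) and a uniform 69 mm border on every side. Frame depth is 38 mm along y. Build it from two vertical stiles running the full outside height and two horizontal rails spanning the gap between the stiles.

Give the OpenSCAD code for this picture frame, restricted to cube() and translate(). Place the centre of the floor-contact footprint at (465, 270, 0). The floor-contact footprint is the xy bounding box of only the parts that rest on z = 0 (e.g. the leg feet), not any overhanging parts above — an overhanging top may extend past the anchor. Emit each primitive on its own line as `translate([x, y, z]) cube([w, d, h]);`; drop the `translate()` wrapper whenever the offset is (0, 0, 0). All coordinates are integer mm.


translate([252, 251, 0]) cube([69, 38, 746]);
translate([609, 251, 0]) cube([69, 38, 746]);
translate([321, 251, 0]) cube([288, 38, 69]);
translate([321, 251, 677]) cube([288, 38, 69]);


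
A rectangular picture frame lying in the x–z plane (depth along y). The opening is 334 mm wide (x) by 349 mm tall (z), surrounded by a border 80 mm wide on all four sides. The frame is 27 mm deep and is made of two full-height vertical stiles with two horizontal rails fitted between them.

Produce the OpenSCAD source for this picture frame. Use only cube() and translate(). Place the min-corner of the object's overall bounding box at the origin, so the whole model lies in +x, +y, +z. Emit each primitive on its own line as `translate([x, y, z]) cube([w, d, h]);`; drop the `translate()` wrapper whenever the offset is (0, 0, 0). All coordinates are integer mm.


cube([80, 27, 509]);
translate([414, 0, 0]) cube([80, 27, 509]);
translate([80, 0, 0]) cube([334, 27, 80]);
translate([80, 0, 429]) cube([334, 27, 80]);


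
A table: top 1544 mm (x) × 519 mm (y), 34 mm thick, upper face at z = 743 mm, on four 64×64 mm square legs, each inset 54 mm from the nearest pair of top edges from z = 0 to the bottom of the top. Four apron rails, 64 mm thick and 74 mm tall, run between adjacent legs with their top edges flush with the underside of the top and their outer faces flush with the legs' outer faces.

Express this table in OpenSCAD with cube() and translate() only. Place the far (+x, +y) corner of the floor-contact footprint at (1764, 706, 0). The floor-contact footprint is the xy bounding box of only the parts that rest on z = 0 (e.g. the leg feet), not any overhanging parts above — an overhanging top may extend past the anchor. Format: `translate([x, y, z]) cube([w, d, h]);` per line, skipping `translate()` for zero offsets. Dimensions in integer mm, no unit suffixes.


translate([274, 241, 709]) cube([1544, 519, 34]);
translate([328, 295, 0]) cube([64, 64, 709]);
translate([1700, 295, 0]) cube([64, 64, 709]);
translate([328, 642, 0]) cube([64, 64, 709]);
translate([1700, 642, 0]) cube([64, 64, 709]);
translate([392, 295, 635]) cube([1308, 64, 74]);
translate([392, 642, 635]) cube([1308, 64, 74]);
translate([328, 359, 635]) cube([64, 283, 74]);
translate([1700, 359, 635]) cube([64, 283, 74]);


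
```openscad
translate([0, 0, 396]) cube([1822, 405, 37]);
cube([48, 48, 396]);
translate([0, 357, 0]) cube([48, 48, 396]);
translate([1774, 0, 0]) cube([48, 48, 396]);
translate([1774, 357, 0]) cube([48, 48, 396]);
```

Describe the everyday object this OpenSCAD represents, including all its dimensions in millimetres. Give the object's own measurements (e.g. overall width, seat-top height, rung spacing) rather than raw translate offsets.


A long wooden bench with a 1822 mm (x) × 405 mm (y) seat, 37 mm thick, its top surface 433 mm above the floor. Four 48 mm square legs at the seat corners, flush with the edges, run from z = 0 to the seat underside.


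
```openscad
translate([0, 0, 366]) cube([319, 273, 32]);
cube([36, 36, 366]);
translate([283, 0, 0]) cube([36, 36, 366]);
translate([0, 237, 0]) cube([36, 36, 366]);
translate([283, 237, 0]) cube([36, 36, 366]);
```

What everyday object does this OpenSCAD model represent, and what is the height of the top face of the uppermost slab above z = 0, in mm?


A stool. The seat height is 398 mm.

A 319×273×32 slab at z = 366 on four corner posts — a stool. The seat top is 366 + 32 = 398 mm.


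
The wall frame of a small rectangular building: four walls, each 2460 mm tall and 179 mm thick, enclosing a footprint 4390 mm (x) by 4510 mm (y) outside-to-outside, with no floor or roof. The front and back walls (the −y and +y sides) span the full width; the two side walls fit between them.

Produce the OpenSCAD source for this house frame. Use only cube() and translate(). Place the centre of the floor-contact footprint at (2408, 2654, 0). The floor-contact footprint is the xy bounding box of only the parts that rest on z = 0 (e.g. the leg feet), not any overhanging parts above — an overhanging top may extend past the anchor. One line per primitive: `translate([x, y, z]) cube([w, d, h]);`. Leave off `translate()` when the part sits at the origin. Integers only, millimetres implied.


translate([213, 399, 0]) cube([4390, 179, 2460]);
translate([213, 4730, 0]) cube([4390, 179, 2460]);
translate([213, 578, 0]) cube([179, 4152, 2460]);
translate([4424, 578, 0]) cube([179, 4152, 2460]);


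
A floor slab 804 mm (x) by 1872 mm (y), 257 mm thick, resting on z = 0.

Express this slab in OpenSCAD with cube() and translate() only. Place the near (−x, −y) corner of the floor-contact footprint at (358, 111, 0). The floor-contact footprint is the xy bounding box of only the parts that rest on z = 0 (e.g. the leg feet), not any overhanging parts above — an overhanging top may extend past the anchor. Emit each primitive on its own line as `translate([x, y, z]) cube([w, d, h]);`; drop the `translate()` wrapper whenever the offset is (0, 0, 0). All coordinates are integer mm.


translate([358, 111, 0]) cube([804, 1872, 257]);


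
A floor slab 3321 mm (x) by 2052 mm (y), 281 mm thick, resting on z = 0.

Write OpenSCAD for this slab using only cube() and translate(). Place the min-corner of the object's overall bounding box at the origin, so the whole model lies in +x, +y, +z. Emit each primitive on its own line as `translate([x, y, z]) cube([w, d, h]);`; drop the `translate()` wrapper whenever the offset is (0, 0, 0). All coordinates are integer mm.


cube([3321, 2052, 281]);


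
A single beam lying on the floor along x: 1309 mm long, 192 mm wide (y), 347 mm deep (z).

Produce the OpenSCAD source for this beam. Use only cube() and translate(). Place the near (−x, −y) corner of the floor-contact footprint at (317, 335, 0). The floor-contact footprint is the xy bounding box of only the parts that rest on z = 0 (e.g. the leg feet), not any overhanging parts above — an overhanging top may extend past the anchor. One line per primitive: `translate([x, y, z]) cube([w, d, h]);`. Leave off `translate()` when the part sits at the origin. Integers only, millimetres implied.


translate([317, 335, 0]) cube([1309, 192, 347]);


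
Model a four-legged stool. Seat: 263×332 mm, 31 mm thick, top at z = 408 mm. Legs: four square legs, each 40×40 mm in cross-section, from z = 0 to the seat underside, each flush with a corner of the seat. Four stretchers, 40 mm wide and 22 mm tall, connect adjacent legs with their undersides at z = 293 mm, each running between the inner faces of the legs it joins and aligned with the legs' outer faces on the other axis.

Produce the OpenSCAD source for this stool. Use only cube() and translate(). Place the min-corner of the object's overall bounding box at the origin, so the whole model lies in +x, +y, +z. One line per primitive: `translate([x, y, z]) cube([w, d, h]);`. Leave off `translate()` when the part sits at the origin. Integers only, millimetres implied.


translate([0, 0, 377]) cube([263, 332, 31]);
cube([40, 40, 377]);
translate([223, 0, 0]) cube([40, 40, 377]);
translate([0, 292, 0]) cube([40, 40, 377]);
translate([223, 292, 0]) cube([40, 40, 377]);
translate([40, 0, 293]) cube([183, 40, 22]);
translate([40, 292, 293]) cube([183, 40, 22]);
translate([0, 40, 293]) cube([40, 252, 22]);
translate([223, 40, 293]) cube([40, 252, 22]);


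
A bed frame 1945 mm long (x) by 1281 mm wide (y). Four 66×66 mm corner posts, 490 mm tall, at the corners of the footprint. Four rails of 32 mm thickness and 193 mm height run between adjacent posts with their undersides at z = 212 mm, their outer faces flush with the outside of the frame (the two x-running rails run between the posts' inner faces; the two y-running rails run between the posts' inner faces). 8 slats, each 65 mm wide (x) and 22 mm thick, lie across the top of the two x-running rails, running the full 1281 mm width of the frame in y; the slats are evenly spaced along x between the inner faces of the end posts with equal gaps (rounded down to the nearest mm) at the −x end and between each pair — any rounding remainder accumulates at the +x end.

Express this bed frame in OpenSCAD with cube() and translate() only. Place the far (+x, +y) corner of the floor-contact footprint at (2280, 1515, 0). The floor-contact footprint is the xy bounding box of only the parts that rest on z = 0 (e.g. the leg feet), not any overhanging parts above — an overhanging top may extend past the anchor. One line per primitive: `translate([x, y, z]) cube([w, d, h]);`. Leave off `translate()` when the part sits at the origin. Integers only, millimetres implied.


// slat z = rail_z + rail_h = 212 + 193 = 405
// slat gap = ⌊(1813 − 8·65) / 9⌋ = 143
translate([335, 234, 0]) cube([66, 66, 490]);
translate([335, 1449, 0]) cube([66, 66, 490]);
translate([2214, 234, 0]) cube([66, 66, 490]);
translate([2214, 1449, 0]) cube([66, 66, 490]);
translate([401, 234, 212]) cube([1813, 32, 193]);
translate([401, 1483, 212]) cube([1813, 32, 193]);
translate([335, 300, 212]) cube([32, 1149, 193]);
translate([2248, 300, 212]) cube([32, 1149, 193]);
translate([544, 234, 405]) cube([65, 1281, 22]);
translate([752, 234, 405]) cube([65, 1281, 22]);
translate([960, 234, 405]) cube([65, 1281, 22]);
translate([1168, 234, 405]) cube([65, 1281, 22]);
translate([1376, 234, 405]) cube([65, 1281, 22]);
translate([1584, 234, 405]) cube([65, 1281, 22]);
translate([1792, 234, 405]) cube([65, 1281, 22]);
translate([2000, 234, 405]) cube([65, 1281, 22]);


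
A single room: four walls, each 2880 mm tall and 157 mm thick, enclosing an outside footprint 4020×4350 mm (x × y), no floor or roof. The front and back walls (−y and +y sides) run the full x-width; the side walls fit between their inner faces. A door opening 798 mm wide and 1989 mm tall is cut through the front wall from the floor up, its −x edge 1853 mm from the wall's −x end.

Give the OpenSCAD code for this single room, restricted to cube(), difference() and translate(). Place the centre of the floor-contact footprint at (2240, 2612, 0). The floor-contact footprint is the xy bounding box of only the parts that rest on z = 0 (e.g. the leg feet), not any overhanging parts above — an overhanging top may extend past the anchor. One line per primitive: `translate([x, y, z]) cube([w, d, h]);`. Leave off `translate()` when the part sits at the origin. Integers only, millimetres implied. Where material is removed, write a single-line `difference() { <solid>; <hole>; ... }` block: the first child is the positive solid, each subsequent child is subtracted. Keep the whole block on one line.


difference() { translate([230, 437, 0]) cube([4020, 157, 2880]); translate([2083, 437, 0]) cube([798, 157, 1989]); }
translate([230, 4630, 0]) cube([4020, 157, 2880]);
translate([230, 594, 0]) cube([157, 4036, 2880]);
translate([4093, 594, 0]) cube([157, 4036, 2880]);


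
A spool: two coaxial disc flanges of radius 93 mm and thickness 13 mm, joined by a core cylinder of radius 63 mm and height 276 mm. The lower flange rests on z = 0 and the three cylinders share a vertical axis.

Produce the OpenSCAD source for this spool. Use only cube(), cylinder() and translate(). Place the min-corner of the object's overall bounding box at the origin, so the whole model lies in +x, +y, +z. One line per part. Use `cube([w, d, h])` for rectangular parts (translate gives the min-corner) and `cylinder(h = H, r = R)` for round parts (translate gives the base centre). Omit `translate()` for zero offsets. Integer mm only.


translate([93, 93, 0]) cylinder(h = 13, r = 93);
translate([93, 93, 13]) cylinder(h = 276, r = 63);
translate([93, 93, 289]) cylinder(h = 13, r = 93);


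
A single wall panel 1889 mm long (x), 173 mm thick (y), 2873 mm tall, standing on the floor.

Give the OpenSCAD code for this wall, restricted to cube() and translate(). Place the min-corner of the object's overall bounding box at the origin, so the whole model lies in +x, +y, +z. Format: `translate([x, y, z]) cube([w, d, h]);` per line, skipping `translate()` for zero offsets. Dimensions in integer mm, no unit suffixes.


cube([1889, 173, 2873]);


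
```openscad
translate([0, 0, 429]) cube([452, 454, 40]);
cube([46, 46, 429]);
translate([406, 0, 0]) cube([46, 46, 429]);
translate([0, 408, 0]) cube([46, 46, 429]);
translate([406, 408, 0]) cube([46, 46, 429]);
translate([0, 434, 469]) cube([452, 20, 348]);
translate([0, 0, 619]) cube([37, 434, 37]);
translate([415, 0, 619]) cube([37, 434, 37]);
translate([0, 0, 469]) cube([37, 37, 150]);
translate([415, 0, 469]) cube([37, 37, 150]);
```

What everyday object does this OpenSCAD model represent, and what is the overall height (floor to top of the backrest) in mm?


A chair. The overall height is 817 mm.

A slab on four corner posts with a tall panel at the back — a chair. The seat slab sits at z = 429 with thickness 40, and the 348 mm backrest starts at the seat top, so the overall height is 429 + 40 + 348 = 817 mm.


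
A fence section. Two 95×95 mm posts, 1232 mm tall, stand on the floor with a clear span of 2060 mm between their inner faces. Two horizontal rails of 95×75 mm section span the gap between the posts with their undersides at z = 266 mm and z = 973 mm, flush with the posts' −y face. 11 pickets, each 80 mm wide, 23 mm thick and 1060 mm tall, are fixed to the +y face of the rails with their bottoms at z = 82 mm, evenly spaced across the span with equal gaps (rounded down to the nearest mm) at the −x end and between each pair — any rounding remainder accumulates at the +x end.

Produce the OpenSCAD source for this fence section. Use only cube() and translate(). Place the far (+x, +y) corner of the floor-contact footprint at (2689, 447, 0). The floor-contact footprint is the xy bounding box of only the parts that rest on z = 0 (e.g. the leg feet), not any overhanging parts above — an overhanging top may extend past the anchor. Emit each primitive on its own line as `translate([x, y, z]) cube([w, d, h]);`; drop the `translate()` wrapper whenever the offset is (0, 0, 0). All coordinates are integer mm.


translate([439, 352, 0]) cube([95, 95, 1232]);
translate([2594, 352, 0]) cube([95, 95, 1232]);
translate([534, 352, 266]) cube([2060, 95, 75]);
translate([534, 352, 973]) cube([2060, 95, 75]);
translate([632, 447, 82]) cube([80, 23, 1060]);
translate([810, 447, 82]) cube([80, 23, 1060]);
translate([988, 447, 82]) cube([80, 23, 1060]);
translate([1166, 447, 82]) cube([80, 23, 1060]);
translate([1344, 447, 82]) cube([80, 23, 1060]);
translate([1522, 447, 82]) cube([80, 23, 1060]);
translate([1700, 447, 82]) cube([80, 23, 1060]);
translate([1878, 447, 82]) cube([80, 23, 1060]);
translate([2056, 447, 82]) cube([80, 23, 1060]);
translate([2234, 447, 82]) cube([80, 23, 1060]);
translate([2412, 447, 82]) cube([80, 23, 1060]);


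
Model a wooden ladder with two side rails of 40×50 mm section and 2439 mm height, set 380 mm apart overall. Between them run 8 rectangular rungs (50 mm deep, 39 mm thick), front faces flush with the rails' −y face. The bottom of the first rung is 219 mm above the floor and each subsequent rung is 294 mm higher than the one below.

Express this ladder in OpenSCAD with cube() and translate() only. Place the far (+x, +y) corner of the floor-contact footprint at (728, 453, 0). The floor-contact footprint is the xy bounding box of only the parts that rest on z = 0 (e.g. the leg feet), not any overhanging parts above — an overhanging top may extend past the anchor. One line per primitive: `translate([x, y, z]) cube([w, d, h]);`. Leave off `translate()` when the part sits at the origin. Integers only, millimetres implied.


// rung span = 380 - 2*40 = 300
// rung[k] z = 219 + k*294
translate([348, 403, 0]) cube([40, 50, 2439]);
translate([688, 403, 0]) cube([40, 50, 2439]);
translate([388, 403, 219]) cube([300, 50, 39]);
translate([388, 403, 513]) cube([300, 50, 39]);
translate([388, 403, 807]) cube([300, 50, 39]);
translate([388, 403, 1101]) cube([300, 50, 39]);
translate([388, 403, 1395]) cube([300, 50, 39]);
translate([388, 403, 1689]) cube([300, 50, 39]);
translate([388, 403, 1983]) cube([300, 50, 39]);
translate([388, 403, 2277]) cube([300, 50, 39]);


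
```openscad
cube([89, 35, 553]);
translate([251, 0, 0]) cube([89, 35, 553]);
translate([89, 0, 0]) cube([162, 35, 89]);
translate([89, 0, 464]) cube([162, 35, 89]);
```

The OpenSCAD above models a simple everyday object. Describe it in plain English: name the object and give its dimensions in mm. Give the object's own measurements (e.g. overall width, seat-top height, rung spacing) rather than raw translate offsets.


A rectangular picture frame lying in the x–z plane (depth along y). The opening is 162 mm wide (x) by 375 mm tall (z), surrounded by a border 89 mm wide on all four sides. The frame is 35 mm deep and is made of two full-height vertical stiles with two horizontal rails fitted between them.


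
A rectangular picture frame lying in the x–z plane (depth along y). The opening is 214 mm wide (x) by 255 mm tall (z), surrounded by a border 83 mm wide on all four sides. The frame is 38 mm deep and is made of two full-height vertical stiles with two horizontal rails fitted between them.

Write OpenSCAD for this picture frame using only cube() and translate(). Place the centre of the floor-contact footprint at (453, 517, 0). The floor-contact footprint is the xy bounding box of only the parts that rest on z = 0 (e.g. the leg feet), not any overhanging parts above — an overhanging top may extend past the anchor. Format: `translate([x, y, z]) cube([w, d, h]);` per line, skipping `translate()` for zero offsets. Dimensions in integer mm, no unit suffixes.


translate([263, 498, 0]) cube([83, 38, 421]);
translate([560, 498, 0]) cube([83, 38, 421]);
translate([346, 498, 0]) cube([214, 38, 83]);
translate([346, 498, 338]) cube([214, 38, 83]);


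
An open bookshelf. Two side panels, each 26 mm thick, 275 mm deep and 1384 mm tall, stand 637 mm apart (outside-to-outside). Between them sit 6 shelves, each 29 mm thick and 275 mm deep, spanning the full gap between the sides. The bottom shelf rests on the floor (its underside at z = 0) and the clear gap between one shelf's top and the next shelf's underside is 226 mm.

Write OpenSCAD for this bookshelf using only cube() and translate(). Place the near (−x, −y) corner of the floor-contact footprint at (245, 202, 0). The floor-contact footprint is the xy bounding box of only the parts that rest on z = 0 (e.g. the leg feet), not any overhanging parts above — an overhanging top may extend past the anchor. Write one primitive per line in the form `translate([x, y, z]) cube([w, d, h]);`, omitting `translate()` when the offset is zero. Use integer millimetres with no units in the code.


translate([245, 202, 0]) cube([26, 275, 1384]);
translate([856, 202, 0]) cube([26, 275, 1384]);
translate([271, 202, 0]) cube([585, 275, 29]);
translate([271, 202, 255]) cube([585, 275, 29]);
translate([271, 202, 510]) cube([585, 275, 29]);
translate([271, 202, 765]) cube([585, 275, 29]);
translate([271, 202, 1020]) cube([585, 275, 29]);
translate([271, 202, 1275]) cube([585, 275, 29]);


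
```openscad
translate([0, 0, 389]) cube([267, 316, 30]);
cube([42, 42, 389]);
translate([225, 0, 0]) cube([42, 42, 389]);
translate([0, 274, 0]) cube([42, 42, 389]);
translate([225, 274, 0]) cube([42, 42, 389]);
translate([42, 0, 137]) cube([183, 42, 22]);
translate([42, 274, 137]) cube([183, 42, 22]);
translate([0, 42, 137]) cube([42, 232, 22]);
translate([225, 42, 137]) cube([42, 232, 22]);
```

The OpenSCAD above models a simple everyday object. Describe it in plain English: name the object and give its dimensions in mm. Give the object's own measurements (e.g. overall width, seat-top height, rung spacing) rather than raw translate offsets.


A four-legged stool. The seat is a 267×316×30 mm slab whose top surface is at z = 419 mm; four square legs, each 42×42 mm in cross-section, run from the floor (z = 0) to the underside of the seat, each flush with a corner of the seat. Four stretchers, 42 mm wide and 22 mm tall, connect adjacent legs with their undersides at z = 137 mm, each running between the inner faces of the legs it joins and aligned with the legs' outer faces on the other axis.


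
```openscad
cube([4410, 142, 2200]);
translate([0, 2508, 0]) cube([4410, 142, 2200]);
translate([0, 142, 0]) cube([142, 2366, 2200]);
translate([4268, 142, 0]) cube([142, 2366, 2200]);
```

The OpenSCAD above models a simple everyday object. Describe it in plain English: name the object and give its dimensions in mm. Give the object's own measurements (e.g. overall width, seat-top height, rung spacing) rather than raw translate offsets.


The wall frame of a small rectangular building: four walls, each 2200 mm tall and 142 mm thick, enclosing a footprint 4410 mm (x) by 2650 mm (y) outside-to-outside, with no floor or roof. The front and back walls (the −y and +y sides) span the full width; the two side walls fit between them.


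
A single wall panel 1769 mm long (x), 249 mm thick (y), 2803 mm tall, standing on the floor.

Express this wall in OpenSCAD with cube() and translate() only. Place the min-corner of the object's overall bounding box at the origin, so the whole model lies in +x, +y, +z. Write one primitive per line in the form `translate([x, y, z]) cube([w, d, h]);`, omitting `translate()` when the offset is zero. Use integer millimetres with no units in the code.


cube([1769, 249, 2803]);


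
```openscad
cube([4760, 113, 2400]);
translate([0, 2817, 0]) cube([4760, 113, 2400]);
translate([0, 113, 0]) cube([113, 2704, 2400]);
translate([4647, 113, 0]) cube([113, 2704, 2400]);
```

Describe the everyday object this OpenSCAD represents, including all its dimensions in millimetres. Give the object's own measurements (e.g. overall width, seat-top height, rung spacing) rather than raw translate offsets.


The wall frame of a small rectangular building: four walls, each 2400 mm tall and 113 mm thick, enclosing a footprint 4760 mm (x) by 2930 mm (y) outside-to-outside, with no floor or roof. The front and back walls (the −y and +y sides) span the full width; the two side walls fit between them.


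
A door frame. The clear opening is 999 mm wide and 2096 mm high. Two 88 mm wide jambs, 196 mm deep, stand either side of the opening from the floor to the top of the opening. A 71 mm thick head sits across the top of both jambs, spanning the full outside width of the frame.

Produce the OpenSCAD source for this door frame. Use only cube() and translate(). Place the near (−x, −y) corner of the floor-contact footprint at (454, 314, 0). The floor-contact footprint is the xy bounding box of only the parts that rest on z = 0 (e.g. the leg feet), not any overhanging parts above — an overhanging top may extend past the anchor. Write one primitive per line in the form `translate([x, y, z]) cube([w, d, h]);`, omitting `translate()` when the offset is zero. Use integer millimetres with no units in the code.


translate([454, 314, 0]) cube([88, 196, 2096]);
translate([1541, 314, 0]) cube([88, 196, 2096]);
translate([454, 314, 2096]) cube([1175, 196, 71]);


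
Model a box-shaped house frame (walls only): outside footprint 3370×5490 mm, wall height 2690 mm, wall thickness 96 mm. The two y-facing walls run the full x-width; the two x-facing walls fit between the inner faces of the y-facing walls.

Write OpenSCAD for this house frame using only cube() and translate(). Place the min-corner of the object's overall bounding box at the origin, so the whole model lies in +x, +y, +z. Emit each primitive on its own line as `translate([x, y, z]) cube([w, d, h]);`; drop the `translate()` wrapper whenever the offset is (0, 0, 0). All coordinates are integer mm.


cube([3370, 96, 2690]);
translate([0, 5394, 0]) cube([3370, 96, 2690]);
translate([0, 96, 0]) cube([96, 5298, 2690]);
translate([3274, 96, 0]) cube([96, 5298, 2690]);


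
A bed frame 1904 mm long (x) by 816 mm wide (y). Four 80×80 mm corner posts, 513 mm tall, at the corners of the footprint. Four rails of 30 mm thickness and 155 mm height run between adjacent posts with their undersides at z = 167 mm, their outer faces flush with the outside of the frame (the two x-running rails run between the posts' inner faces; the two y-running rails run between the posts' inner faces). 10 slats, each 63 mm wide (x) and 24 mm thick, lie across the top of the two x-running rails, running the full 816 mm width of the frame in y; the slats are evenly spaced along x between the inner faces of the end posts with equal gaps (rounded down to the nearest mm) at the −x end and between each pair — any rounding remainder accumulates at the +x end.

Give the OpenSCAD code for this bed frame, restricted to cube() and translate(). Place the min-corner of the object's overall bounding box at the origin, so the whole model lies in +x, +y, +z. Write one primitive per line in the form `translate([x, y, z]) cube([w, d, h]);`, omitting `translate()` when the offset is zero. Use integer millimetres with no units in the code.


cube([80, 80, 513]);
translate([0, 736, 0]) cube([80, 80, 513]);
translate([1824, 0, 0]) cube([80, 80, 513]);
translate([1824, 736, 0]) cube([80, 80, 513]);
translate([80, 0, 167]) cube([1744, 30, 155]);
translate([80, 786, 167]) cube([1744, 30, 155]);
translate([0, 80, 167]) cube([30, 656, 155]);
translate([1874, 80, 167]) cube([30, 656, 155]);
translate([181, 0, 322]) cube([63, 816, 24]);
translate([345, 0, 322]) cube([63, 816, 24]);
translate([509, 0, 322]) cube([63, 816, 24]);
translate([673, 0, 322]) cube([63, 816, 24]);
translate([837, 0, 322]) cube([63, 816, 24]);
translate([1001, 0, 322]) cube([63, 816, 24]);
translate([1165, 0, 322]) cube([63, 816, 24]);
translate([1329, 0, 322]) cube([63, 816, 24]);
translate([1493, 0, 322]) cube([63, 816, 24]);
translate([1657, 0, 322]) cube([63, 816, 24]);
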